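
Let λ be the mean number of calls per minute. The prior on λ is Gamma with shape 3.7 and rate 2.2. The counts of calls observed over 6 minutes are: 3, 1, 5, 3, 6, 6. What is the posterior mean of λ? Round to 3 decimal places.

Total count ∑xᵢ = 24 over n = 6 minutes.
Gamma is conjugate to the Poisson likelihood: posterior is Gamma(shape = 3.7+24 = 27.7, rate = 2.2+6 = 8.2).
E[λ | data] = 27.7/8.2 = 3.378.

Posterior mean ≈ 3.378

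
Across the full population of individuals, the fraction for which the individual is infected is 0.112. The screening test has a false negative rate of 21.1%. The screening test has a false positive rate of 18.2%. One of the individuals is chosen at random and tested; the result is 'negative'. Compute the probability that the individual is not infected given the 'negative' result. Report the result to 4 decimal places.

Write H for 'the individual is infected'. Prior odds H:¬H = 0.112/0.888 = 0.12613. For the 'negative' outcome, the likelihood ratio is 0.211/0.818 = 0.25795.
Posterior odds = 0.12613 × 0.25795 = 0.032534, so P(H|E) = 0.032534/(1+0.032534) = 0.0315. Then P(¬H|E) = 1 − 0.0315 = 0.9685.

P(¬H | E) ≈ 0.9685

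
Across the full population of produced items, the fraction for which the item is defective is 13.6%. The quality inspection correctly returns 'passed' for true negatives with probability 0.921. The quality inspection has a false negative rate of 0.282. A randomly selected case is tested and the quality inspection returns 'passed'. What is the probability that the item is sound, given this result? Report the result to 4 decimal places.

Write H for 'the item is defective'. Prior odds H:¬H = 0.136/0.864 = 0.15741. For the 'passed' outcome, the likelihood ratio is 0.282/0.921 = 0.30619.
Posterior odds = 0.15741 × 0.30619 = 0.048196, so P(H|E) = 0.048196/(1+0.048196) = 0.0460. Then P(¬H|E) = 1 − 0.0460 = 0.9540.

P(¬H | E) ≈ 0.9540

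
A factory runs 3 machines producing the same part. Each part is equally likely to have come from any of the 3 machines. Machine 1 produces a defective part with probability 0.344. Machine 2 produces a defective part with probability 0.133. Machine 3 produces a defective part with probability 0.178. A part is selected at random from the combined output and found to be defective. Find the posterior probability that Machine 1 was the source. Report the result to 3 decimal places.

Posterior probability ≈ 0.525

P(defective|M1) = 0.344; P(defective|M2) = 0.133; P(defective|M3) = 0.178.
Prior × likelihood for each source: 0.333333·0.344=0.1147, 0.333333·0.133=0.04433, 0.333333·0.178=0.05933. Summing gives P(defective) = 0.21833.
P(Machine 1 | defective) = 0.1147 / 0.21833 = 0.525.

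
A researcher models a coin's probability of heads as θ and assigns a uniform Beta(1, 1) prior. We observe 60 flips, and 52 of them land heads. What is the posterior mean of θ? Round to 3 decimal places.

The binomial likelihood is conjugate to the Beta prior: with 52 successes and 8 failures, the posterior is Beta(1+52, 1+8) = Beta(53, 9).
E[θ | data] = 53/(53+9) = 0.855.

Posterior mean ≈ 0.855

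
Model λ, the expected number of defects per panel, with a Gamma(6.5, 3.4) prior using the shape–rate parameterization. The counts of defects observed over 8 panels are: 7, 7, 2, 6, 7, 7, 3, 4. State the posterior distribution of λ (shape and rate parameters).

Total count ∑xᵢ = 43 over n = 8 panels.
Gamma is conjugate to the Poisson likelihood: posterior is Gamma(shape = 6.5+43 = 49.5, rate = 3.4+8 = 11.4).

Posterior: Gamma(shape=49.5, rate=11.4)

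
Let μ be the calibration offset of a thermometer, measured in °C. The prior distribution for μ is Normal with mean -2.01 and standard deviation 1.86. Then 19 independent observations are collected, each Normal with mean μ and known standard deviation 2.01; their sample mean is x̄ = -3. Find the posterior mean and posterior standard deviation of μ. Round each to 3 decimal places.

With known σ, the Normal prior is conjugate. Weight on the data is w = (n/σ²)/(n/σ² + 1/τ₀²) = 4.70285/(4.70285+0.289051) = 0.94210.
Posterior mean = w·x̄ + (1−w)·μ₀ = 0.94210·-3 + 0.057904·-2.01 = -2.943. Posterior variance = 1/(4.70285+0.289051) = 0.200324, so SD = 0.448.

Posterior mean ≈ -2.943; posterior SD ≈ 0.448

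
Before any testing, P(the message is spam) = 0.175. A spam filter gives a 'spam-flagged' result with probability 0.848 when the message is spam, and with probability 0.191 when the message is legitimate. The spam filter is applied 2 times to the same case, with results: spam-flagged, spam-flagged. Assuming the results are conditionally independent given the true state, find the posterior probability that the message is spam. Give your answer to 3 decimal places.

Let H be the event that the message is spam; start with P(H) = 0.175. P('spam-flagged'|H) = 0.848, P('spam-flagged'|¬H) = 0.191.
Update on result 1 ('spam-flagged'): P(H) ← 0.848·0.1750 / (0.848·0.1750 + 0.191·0.8250) = 0.14840/0.30597 = 0.4850.
Update on result 2 ('spam-flagged'): P(H) ← 0.848·0.4850 / (0.848·0.4850 + 0.191·0.5150) = 0.41129/0.50965 = 0.8070.

Posterior P(H) ≈ 0.807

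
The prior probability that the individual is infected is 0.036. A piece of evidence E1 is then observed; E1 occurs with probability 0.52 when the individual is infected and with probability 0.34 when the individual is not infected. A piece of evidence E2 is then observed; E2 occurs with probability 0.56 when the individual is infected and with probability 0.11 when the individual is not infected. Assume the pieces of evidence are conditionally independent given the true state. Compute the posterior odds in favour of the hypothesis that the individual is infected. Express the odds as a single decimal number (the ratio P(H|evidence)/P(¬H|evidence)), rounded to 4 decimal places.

Prior odds = 0.036/(1−0.036) = 0.037344.
Likelihood ratio for E1 = 0.52/0.34 = 1.5294.
Likelihood ratio for E2 = 0.56/0.11 = 5.0909.
Posterior odds = prior odds × LR₁ × LR₂ = 0.29077.

Posterior odds ≈ 0.2908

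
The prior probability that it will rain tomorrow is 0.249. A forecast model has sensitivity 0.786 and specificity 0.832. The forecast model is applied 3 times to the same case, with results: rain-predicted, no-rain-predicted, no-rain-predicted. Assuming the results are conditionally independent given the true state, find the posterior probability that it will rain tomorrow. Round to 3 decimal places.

Let H be the event that it will rain tomorrow; start with P(H) = 0.249. P('rain-predicted'|H) = 0.786, P('rain-predicted'|¬H) = 0.168.
Update on result 1 ('rain-predicted'): P(H) ← 0.786·0.2490 / (0.786·0.2490 + 0.168·0.7510) = 0.19571/0.32188 = 0.6080.
Update on result 2 ('no-rain-predicted'): P(H) ← 0.214·0.6080 / (0.214·0.6080 + 0.832·0.3920) = 0.13012/0.45624 = 0.2852.
Update on result 3 ('no-rain-predicted'): P(H) ← 0.214·0.2852 / (0.214·0.2852 + 0.832·0.7148) = 0.061033/0.65575 = 0.0931.

Posterior P(H) ≈ 0.093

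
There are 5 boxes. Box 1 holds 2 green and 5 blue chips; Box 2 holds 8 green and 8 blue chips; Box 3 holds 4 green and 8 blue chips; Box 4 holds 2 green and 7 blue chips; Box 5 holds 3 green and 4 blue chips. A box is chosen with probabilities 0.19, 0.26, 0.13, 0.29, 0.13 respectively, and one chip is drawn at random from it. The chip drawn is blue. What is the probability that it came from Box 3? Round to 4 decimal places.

Posterior probability ≈ 0.1329

Tabulate prior·likelihood by source: [1] prior 0.19, lik 0.7143, product 0.1357; [2] prior 0.26, lik 0.5, product 0.1300; [3] prior 0.13, lik 0.6667, product 0.08667; [4] prior 0.29, lik 0.7778, product 0.2256; [5] prior 0.13, lik 0.5714, product 0.07429.
Normalizing constant = 0.65222; the posterior for Box 3 is its product over the sum, 0.08667/0.65222 = 0.1329.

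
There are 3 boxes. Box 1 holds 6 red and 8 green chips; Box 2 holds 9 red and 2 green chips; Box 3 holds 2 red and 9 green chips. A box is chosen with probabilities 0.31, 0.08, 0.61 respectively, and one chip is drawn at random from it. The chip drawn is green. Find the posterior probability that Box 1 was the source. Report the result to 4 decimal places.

Posterior probability ≈ 0.2564

P(green|Box 1) = 0.5714; P(green|Box 2) = 0.1818; P(green|Box 3) = 0.8182.
Prior × likelihood for each source: 0.31·0.5714=0.1771, 0.08·0.1818=0.01455, 0.61·0.8182=0.4991. Summing gives P(green) = 0.69078.
P(Box 1 | green) = 0.1771 / 0.69078 = 0.2564.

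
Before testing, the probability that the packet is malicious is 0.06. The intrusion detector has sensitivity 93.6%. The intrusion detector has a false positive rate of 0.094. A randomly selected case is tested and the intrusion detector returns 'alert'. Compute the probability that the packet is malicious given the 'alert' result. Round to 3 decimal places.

Write H for 'the packet is malicious'. Prior odds H:¬H = 0.06/0.94 = 0.063830. For the 'alert' outcome, the likelihood ratio is 0.936/0.094 = 9.9574.
Posterior odds = 0.063830 × 9.9574 = 0.63558, so P(H|E) = 0.63558/(1+0.63558) = 0.389.

P(H | E) ≈ 0.389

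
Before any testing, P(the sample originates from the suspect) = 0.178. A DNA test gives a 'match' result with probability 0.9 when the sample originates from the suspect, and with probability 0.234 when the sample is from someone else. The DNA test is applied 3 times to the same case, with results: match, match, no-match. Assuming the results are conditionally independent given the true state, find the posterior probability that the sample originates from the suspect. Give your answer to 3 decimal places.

Posterior P(H) ≈ 0.295

Let H be the event that the sample originates from the suspect; start with P(H) = 0.178. P('match'|H) = 0.9, P('match'|¬H) = 0.234.
Update on result 1 ('match'): P(H) ← 0.9·0.1780 / (0.9·0.1780 + 0.234·0.8220) = 0.16020/0.35255 = 0.4544.
Update on result 2 ('match'): P(H) ← 0.9·0.4544 / (0.9·0.4544 + 0.234·0.5456) = 0.40897/0.53663 = 0.7621.
Update on result 3 ('no-match'): P(H) ← 0.1·0.7621 / (0.1·0.7621 + 0.766·0.2379) = 0.076209/0.25845 = 0.2949.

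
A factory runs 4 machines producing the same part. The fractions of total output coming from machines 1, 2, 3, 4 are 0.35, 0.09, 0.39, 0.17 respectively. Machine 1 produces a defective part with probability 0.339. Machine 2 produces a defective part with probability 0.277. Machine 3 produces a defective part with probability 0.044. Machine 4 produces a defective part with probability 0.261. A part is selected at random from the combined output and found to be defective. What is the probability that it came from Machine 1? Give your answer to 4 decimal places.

Tabulate prior·likelihood by source: [1] prior 0.35, lik 0.339, product 0.1187; [2] prior 0.09, lik 0.277, product 0.02493; [3] prior 0.39, lik 0.044, product 0.01716; [4] prior 0.17, lik 0.261, product 0.04437.
Normalizing constant = 0.20511; the posterior for Machine 1 is its product over the sum, 0.1187/0.20511 = 0.5785.

Posterior probability ≈ 0.5785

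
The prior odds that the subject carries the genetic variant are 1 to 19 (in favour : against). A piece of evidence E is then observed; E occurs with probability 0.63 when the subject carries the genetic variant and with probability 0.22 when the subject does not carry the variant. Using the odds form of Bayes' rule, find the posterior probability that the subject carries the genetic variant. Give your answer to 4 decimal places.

Posterior probability ≈ 0.1310

Prior odds = 1/19 = 0.052632.
Likelihood ratio for E = 0.63/0.22 = 2.8636.
Posterior odds = prior odds × LR = 0.15072.
Posterior probability = odds/(1+odds) = 0.15072/1.1507 = 0.1310.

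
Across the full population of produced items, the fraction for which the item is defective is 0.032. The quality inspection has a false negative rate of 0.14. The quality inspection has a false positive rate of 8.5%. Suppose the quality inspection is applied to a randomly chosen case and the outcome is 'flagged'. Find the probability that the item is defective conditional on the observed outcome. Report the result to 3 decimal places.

Write H for 'the item is defective'. Prior odds H:¬H = 0.032/0.968 = 0.033058. For the 'flagged' outcome, the likelihood ratio is 0.86/0.085 = 10.118.
Posterior odds = 0.033058 × 10.118 = 0.33447, so P(H|E) = 0.33447/(1+0.33447) = 0.251.

P(H | E) ≈ 0.251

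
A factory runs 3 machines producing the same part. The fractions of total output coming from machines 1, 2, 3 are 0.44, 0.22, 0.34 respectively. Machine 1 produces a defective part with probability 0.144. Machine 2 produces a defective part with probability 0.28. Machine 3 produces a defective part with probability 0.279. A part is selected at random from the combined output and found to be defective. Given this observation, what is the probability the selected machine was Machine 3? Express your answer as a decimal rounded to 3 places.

Posterior probability ≈ 0.432

Tabulate prior·likelihood by source: [1] prior 0.44, lik 0.144, product 0.06336; [2] prior 0.22, lik 0.28, product 0.06160; [3] prior 0.34, lik 0.279, product 0.09486.
Normalizing constant = 0.21982; the posterior for Machine 3 is its product over the sum, 0.09486/0.21982 = 0.432.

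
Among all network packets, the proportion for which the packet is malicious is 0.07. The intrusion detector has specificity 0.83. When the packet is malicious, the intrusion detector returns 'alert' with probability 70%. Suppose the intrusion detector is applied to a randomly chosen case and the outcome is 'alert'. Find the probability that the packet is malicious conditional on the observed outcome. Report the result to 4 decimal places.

Write H for 'the packet is malicious'. Prior odds H:¬H = 0.07/0.93 = 0.075269. For the 'alert' outcome, the likelihood ratio is 0.7/0.17 = 4.1176.
Posterior odds = 0.075269 × 4.1176 = 0.30993, so P(H|E) = 0.30993/(1+0.30993) = 0.2366.

P(H | E) ≈ 0.2366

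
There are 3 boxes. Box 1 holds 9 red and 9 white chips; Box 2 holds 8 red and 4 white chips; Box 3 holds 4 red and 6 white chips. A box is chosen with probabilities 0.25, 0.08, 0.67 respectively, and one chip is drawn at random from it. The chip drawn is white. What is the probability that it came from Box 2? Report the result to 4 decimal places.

Tabulate prior·likelihood by source: [1] prior 0.25, lik 0.5, product 0.1250; [2] prior 0.08, lik 0.3333, product 0.02667; [3] prior 0.67, lik 0.6, product 0.4020.
Normalizing constant = 0.55367; the posterior for Box 2 is its product over the sum, 0.02667/0.55367 = 0.0482.

Posterior probability ≈ 0.0482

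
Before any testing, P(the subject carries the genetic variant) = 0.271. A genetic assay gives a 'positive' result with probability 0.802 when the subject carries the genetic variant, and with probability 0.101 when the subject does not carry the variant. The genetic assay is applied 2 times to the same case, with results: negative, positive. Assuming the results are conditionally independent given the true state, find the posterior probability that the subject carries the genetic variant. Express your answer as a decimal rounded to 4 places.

Let H be the event that the subject carries the genetic variant; start with P(H) = 0.271. P('positive'|H) = 0.802, P('positive'|¬H) = 0.101.
Update on result 1 ('negative'): P(H) ← 0.198·0.2710 / (0.198·0.2710 + 0.899·0.7290) = 0.053658/0.70903 = 0.0757.
Update on result 2 ('positive'): P(H) ← 0.802·0.0757 / (0.802·0.0757 + 0.101·0.9243) = 0.060694/0.15405 = 0.3940.

Posterior P(H) ≈ 0.3940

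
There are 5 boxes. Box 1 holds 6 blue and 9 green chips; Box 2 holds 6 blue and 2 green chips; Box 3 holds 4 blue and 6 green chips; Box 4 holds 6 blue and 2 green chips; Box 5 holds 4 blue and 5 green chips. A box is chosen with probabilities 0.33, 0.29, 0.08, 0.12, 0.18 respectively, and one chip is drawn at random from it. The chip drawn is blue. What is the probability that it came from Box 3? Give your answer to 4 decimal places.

Tabulate prior·likelihood by source: [1] prior 0.33, lik 0.4, product 0.1320; [2] prior 0.29, lik 0.75, product 0.2175; [3] prior 0.08, lik 0.4, product 0.03200; [4] prior 0.12, lik 0.75, product 0.09000; [5] prior 0.18, lik 0.4444, product 0.08000.
Normalizing constant = 0.55150; the posterior for Box 3 is its product over the sum, 0.03200/0.55150 = 0.0580.

Posterior probability ≈ 0.0580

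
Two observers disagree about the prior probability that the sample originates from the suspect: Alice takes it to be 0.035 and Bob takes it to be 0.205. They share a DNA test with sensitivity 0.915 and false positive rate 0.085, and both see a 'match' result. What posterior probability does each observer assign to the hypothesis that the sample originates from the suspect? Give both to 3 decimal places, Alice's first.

Alice: 0.281; Bob: 0.735

The likelihood ratio for a 'match' result is 0.915/0.085 = 10.765.
Alice: prior odds 0.035/0.965 = 0.036269; posterior odds 0.39043; posterior probability 0.281.
Bob: prior odds 0.205/0.795 = 0.25786; posterior odds 2.7758; posterior probability 0.735.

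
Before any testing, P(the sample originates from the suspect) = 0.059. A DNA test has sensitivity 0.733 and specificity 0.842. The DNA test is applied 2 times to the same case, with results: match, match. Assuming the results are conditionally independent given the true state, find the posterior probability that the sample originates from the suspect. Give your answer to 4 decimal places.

With H the event that the sample originates from the suspect, the joint likelihood of the observed sequence is P(data|H) = 0.733·0.733 = 0.53729 and P(data|¬H) = 0.158·0.158 = 0.024964.
Bayes: P(H|data) = 0.059·0.53729 / (0.059·0.53729 + 0.941·0.024964) = 0.031700/0.055191 = 0.5744.

Posterior P(H) ≈ 0.5744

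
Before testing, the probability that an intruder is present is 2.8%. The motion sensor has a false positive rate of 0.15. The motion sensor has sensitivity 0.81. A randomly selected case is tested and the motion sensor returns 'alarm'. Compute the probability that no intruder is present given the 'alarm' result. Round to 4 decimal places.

P(¬H | E) ≈ 0.8654

Write H for 'an intruder is present'. Prior odds H:¬H = 0.028/0.972 = 0.028807. For the 'alarm' outcome, the likelihood ratio is 0.81/0.15 = 5.4000.
Posterior odds = 0.028807 × 5.4000 = 0.15556, so P(H|E) = 0.15556/(1+0.15556) = 0.1346. Then P(¬H|E) = 1 − 0.1346 = 0.8654.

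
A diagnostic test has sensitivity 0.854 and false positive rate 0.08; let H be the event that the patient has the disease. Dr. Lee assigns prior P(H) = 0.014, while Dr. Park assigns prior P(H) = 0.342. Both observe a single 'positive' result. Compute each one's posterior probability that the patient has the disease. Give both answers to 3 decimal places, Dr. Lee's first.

Dr. Lee: 0.132; Dr. Park: 0.847

P('+'|H) = 0.854, P('+'|¬H) = 0.08.
Dr. Lee: numerator 0.854·0.014 = 0.011956; evidence = 0.011956+0.08·0.986 = 0.090836; posterior = 0.132.
Dr. Park: numerator 0.854·0.342 = 0.29207; evidence = 0.29207+0.08·0.658 = 0.34471; posterior = 0.847.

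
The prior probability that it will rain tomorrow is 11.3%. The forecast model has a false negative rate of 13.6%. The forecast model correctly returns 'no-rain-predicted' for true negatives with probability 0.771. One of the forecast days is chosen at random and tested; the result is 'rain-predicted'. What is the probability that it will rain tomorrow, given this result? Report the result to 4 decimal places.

P(H | E) ≈ 0.3246

Let H be the event that it will rain tomorrow. P(H) = 0.113, so P(¬H) = 0.887. With E the 'rain-predicted' result, P(E|H) = 0.864 and P(E|¬H) = 0.229.
P(E) = 0.864·0.113 + 0.229·0.887 = 0.097632 + 0.20312 = 0.30075.
By Bayes' theorem, P(H|E) = 0.097632 / 0.30075 = 0.3246.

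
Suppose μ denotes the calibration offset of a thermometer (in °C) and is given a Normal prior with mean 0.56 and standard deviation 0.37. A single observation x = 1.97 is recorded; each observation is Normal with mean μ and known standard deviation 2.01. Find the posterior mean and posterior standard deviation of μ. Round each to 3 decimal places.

Posterior mean ≈ 0.606; posterior SD ≈ 0.364

With known σ, the Normal prior is conjugate. Weight on the data is w = (n/σ²)/(n/σ² + 1/τ₀²) = 0.247519/(0.247519+7.30460) = 0.032775.
Posterior mean = w·x̄ + (1−w)·μ₀ = 0.032775·1.97 + 0.96723·0.56 = 0.606. Posterior variance = 1/(0.247519+7.30460) = 0.132413, so SD = 0.364.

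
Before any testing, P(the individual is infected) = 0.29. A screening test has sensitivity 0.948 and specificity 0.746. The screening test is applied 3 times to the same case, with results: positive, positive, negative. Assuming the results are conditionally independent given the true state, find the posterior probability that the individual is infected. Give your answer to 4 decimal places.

Posterior P(H) ≈ 0.2840

With H the event that the individual is infected, the joint likelihood of the observed sequence is P(data|H) = 0.948·0.948·0.052 = 0.046733 and P(data|¬H) = 0.254·0.254·0.746 = 0.048129.
Bayes: P(H|data) = 0.29·0.046733 / (0.29·0.046733 + 0.71·0.048129) = 0.013552/0.047724 = 0.2840.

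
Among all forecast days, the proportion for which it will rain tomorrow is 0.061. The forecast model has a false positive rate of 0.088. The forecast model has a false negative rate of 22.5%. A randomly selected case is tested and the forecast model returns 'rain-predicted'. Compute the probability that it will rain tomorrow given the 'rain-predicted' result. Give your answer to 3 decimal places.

P(H | E) ≈ 0.364

Write H for 'it will rain tomorrow'. Prior odds H:¬H = 0.061/0.939 = 0.064963. For the 'rain-predicted' outcome, the likelihood ratio is 0.775/0.088 = 8.8068.
Posterior odds = 0.064963 × 8.8068 = 0.57211, so P(H|E) = 0.57211/(1+0.57211) = 0.364.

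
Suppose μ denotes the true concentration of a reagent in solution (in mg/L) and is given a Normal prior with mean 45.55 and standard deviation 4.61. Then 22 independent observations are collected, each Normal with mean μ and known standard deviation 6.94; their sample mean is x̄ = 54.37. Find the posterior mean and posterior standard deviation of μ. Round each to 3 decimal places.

Posterior mean ≈ 53.546; posterior SD ≈ 1.409

Prior precision 1/τ₀² = 1/4.61² = 0.0470542; data precision n/σ² = 22/6.94² = 0.456776.
Posterior precision = 0.0470542 + 0.456776 = 0.503831, giving posterior SD = 1/√0.503831 = 1.409.
Posterior mean = (0.0470542·45.55 + 0.456776·54.37) / 0.503831 = 53.546.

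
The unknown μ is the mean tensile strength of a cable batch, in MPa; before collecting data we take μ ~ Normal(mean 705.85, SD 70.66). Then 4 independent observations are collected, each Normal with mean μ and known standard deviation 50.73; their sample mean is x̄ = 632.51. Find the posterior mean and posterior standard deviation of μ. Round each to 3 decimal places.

Posterior mean ≈ 640.882; posterior SD ≈ 23.873

With known σ, the Normal prior is conjugate. Weight on the data is w = (n/σ²)/(n/σ² + 1/τ₀²) = 0.00155428/(0.00155428+0.00020029) = 0.88585.
Posterior mean = w·x̄ + (1−w)·μ₀ = 0.88585·632.51 + 0.11415·705.85 = 640.882. Posterior variance = 1/(0.00155428+0.00020029) = 569.940, so SD = 23.873.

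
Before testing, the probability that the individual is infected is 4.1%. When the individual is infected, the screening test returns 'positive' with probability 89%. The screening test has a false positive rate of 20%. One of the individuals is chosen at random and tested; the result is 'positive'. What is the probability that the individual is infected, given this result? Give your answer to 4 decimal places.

P(H | E) ≈ 0.1598

Write H for 'the individual is infected'. Prior odds H:¬H = 0.041/0.959 = 0.042753. For the 'positive' outcome, the likelihood ratio is 0.89/0.2 = 4.4500.
Posterior odds = 0.042753 × 4.4500 = 0.19025, so P(H|E) = 0.19025/(1+0.19025) = 0.1598.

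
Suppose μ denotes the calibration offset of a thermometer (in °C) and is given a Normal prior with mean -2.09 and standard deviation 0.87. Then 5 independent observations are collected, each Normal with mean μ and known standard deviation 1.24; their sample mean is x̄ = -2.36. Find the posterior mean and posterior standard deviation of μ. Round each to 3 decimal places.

Posterior mean ≈ -2.282; posterior SD ≈ 0.468

Prior precision 1/τ₀² = 1/0.87² = 1.32118; data precision n/σ² = 5/1.24² = 3.25182.
Posterior precision = 1.32118 + 3.25182 = 4.57300, giving posterior SD = 1/√4.57300 = 0.468.
Posterior mean = (1.32118·-2.09 + 3.25182·-2.36) / 4.57300 = -2.282.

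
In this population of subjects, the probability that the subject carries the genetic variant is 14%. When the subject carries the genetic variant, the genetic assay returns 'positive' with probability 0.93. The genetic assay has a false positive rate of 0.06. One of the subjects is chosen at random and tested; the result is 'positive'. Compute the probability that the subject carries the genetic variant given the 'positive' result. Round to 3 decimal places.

P(H | E) ≈ 0.716

Let H be the event that the subject carries the genetic variant. P(H) = 0.14, so P(¬H) = 0.86. With E the 'positive' result, P(E|H) = 0.93 and P(E|¬H) = 0.06.
P(E) = 0.93·0.14 + 0.06·0.86 = 0.13020 + 0.051600 = 0.18180.
By Bayes' theorem, P(H|E) = 0.13020 / 0.18180 = 0.716.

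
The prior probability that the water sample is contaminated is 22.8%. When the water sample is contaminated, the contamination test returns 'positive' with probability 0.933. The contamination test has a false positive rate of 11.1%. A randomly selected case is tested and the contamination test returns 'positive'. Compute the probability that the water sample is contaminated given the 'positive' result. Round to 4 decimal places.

Write H for 'the water sample is contaminated'. Prior odds H:¬H = 0.228/0.772 = 0.29534. For the 'positive' outcome, the likelihood ratio is 0.933/0.111 = 8.4054.
Posterior odds = 0.29534 × 8.4054 = 2.4824, so P(H|E) = 2.4824/(1+2.4824) = 0.7128.

P(H | E) ≈ 0.7128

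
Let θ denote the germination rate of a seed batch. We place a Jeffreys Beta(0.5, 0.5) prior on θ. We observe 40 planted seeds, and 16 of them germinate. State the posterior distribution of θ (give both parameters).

Posterior: Beta(16.5, 24.5)

The binomial likelihood is conjugate to the Beta prior: with 16 successes and 24 failures, the posterior is Beta(0.5+16, 0.5+24) = Beta(16.5, 24.5).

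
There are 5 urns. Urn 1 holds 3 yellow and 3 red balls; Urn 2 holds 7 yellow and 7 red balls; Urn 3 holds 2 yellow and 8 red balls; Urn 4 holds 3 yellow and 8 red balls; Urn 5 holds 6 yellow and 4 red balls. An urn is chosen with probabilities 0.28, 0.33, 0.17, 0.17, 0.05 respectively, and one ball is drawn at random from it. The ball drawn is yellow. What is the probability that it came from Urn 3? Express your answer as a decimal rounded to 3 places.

P(yellow|Urn 1) = 0.5; P(yellow|Urn 2) = 0.5; P(yellow|Urn 3) = 0.2; P(yellow|Urn 4) = 0.2727; P(yellow|Urn 5) = 0.6.
Prior × likelihood for each source: 0.28·0.5=0.1400, 0.33·0.5=0.1650, 0.17·0.2=0.03400, 0.17·0.2727=0.04636, 0.05·0.6=0.03000. Summing gives P(yellow) = 0.41536.
P(Urn 3 | yellow) = 0.03400 / 0.41536 = 0.082.

Posterior probability ≈ 0.082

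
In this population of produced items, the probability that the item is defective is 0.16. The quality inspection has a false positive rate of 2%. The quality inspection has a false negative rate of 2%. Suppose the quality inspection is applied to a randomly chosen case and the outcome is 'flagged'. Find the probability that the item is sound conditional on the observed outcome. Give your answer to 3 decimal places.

P(¬H | E) ≈ 0.097

Let H be the event that the item is defective. P(H) = 0.16, so P(¬H) = 0.84. With E the 'flagged' result, P(E|H) = 0.98 and P(E|¬H) = 0.02.
P(E) = 0.98·0.16 + 0.02·0.84 = 0.15680 + 0.016800 = 0.17360.
By Bayes' theorem, P(H|E) = 0.15680 / 0.17360 = 0.903. Hence P(¬H|E) = 1 − 0.903 = 0.097.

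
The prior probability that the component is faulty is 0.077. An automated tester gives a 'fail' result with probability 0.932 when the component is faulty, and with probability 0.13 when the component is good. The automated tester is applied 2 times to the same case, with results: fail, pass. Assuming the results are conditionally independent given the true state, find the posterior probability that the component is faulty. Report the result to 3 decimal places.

Let H be the event that the component is faulty; start with P(H) = 0.077. P('fail'|H) = 0.932, P('fail'|¬H) = 0.13.
Update on result 1 ('fail'): P(H) ← 0.932·0.0770 / (0.932·0.0770 + 0.13·0.9230) = 0.071764/0.19175 = 0.3743.
Update on result 2 ('pass'): P(H) ← 0.068·0.3743 / (0.068·0.3743 + 0.87·0.6257) = 0.025449/0.56985 = 0.0447.

Posterior P(H) ≈ 0.045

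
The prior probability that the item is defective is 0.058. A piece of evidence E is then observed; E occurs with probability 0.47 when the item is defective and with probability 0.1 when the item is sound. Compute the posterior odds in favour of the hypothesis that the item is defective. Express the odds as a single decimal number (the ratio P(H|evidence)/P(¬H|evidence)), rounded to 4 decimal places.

Prior odds = 0.058/(1−0.058) = 0.061571.
Likelihood ratio for E = 0.47/0.1 = 4.7000.
Posterior odds = prior odds × LR = 0.28938.

Posterior odds ≈ 0.2894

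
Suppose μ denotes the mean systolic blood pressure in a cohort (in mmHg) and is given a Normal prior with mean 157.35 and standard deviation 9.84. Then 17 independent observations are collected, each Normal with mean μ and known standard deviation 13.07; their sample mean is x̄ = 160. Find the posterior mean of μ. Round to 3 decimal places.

Prior precision 1/τ₀² = 1/9.84² = 0.0103278; data precision n/σ² = 17/13.07² = 0.0995171.
Posterior precision = 0.0103278 + 0.0995171 = 0.109845.
Posterior mean = (0.0103278·157.35 + 0.0995171·160) / 0.109845 = 159.751.

Posterior mean ≈ 159.751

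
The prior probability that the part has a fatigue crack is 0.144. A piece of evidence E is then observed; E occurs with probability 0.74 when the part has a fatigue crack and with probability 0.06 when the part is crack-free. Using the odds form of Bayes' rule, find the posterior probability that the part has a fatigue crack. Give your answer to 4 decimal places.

Posterior probability ≈ 0.6748

Prior odds = 0.144/(1−0.144) = 0.16822.
Likelihood ratio for E = 0.74/0.06 = 12.333.
Posterior odds = prior odds × LR = 2.0748.
Posterior probability = odds/(1+odds) = 2.0748/3.0748 = 0.6748.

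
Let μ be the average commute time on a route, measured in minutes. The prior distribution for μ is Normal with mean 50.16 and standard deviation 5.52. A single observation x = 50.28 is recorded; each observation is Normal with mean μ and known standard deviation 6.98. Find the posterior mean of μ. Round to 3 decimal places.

Prior precision 1/τ₀² = 1/5.52² = 0.0328187; data precision n/σ² = 1/6.98² = 0.0205253.
Posterior precision = 0.0328187 + 0.0205253 = 0.0533440.
Posterior mean = (0.0328187·50.16 + 0.0205253·50.28) / 0.0533440 = 50.206.

Posterior mean ≈ 50.206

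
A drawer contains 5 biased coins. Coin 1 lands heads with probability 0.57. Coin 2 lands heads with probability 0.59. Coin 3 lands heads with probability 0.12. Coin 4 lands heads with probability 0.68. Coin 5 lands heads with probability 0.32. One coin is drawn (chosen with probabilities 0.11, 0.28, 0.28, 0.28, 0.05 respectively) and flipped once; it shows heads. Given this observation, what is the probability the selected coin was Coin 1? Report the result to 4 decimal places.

Tabulate prior·likelihood by source: [1] prior 0.11, lik 0.57, product 0.06270; [2] prior 0.28, lik 0.59, product 0.1652; [3] prior 0.28, lik 0.12, product 0.03360; [4] prior 0.28, lik 0.68, product 0.1904; [5] prior 0.05, lik 0.32, product 0.01600.
Normalizing constant = 0.46790; the posterior for Coin 1 is its product over the sum, 0.06270/0.46790 = 0.1340.

Posterior probability ≈ 0.1340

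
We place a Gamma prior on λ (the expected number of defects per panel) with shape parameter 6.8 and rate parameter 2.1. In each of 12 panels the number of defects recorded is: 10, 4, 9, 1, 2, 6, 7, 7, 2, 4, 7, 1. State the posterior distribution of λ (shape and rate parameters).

Posterior: Gamma(shape=66.8, rate=14.1)

The Poisson likelihood adds the total count to the shape and the number of exposure periods to the rate. Here ∑xᵢ = 60 and n = 12, so shape 6.8→66.8 and rate 2.1→14.1.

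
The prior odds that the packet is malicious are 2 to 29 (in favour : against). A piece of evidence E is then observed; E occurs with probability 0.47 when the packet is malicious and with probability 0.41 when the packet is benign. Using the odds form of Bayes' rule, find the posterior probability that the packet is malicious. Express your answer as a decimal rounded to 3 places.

Prior odds = 2/29 = 0.068966. In log-odds, ln(0.068966) = -2.6741.
Add log likelihood ratio: ln(1.1463) = 0.13658.
Posterior log-odds = -2.5376, so posterior odds = exp(-2.5376) = 0.079058. Converting, P(H|E) = 0.079058/1.0791 = 0.073.

Posterior probability ≈ 0.073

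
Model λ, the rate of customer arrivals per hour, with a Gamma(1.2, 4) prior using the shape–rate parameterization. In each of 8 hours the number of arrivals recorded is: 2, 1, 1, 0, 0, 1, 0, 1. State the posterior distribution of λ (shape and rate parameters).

Posterior: Gamma(shape=7.2, rate=12)

Total count ∑xᵢ = 6 over n = 8 hours.
Gamma is conjugate to the Poisson likelihood: posterior is Gamma(shape = 1.2+6 = 7.2, rate = 4+8 = 12).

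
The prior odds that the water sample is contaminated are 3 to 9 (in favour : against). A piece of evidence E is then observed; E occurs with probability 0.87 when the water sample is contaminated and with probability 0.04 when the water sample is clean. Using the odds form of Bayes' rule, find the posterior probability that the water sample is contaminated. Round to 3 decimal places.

Prior odds = 3/9 = 0.33333. In log-odds, ln(0.33333) = -1.0986.
Add log likelihood ratio: ln(21.750) = 3.0796.
Posterior log-odds = 1.9810, so posterior odds = exp(1.9810) = 7.2500. Converting, P(H|E) = 7.2500/8.2500 = 0.879.

Posterior probability ≈ 0.879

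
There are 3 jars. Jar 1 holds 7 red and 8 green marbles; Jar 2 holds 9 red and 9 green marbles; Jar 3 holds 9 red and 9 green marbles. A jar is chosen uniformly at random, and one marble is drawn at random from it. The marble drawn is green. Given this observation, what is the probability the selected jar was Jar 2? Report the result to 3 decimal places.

P(green|Jar 1) = 0.5333; P(green|Jar 2) = 0.5; P(green|Jar 3) = 0.5.
Prior × likelihood for each source: 0.333333·0.5333=0.1778, 0.333333·0.5=0.1667, 0.333333·0.5=0.1667. Summing gives P(green) = 0.51111.
P(Jar 2 | green) = 0.1667 / 0.51111 = 0.326.

Posterior probability ≈ 0.326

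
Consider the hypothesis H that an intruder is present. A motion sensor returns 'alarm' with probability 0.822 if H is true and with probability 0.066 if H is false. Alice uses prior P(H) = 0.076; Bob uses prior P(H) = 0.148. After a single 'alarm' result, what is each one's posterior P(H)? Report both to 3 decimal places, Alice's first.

The likelihood ratio for an 'alarm' result is 0.822/0.066 = 12.455.
Alice: prior odds 0.076/0.924 = 0.082251; posterior odds 1.0244; posterior probability 0.506.
Bob: prior odds 0.148/0.852 = 0.17371; posterior odds 2.1635; posterior probability 0.684.

Alice: 0.506; Bob: 0.684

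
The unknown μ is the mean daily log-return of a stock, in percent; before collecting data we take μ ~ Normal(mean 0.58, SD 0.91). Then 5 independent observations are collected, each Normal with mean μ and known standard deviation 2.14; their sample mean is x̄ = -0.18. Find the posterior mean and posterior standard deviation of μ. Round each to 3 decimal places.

With known σ, the Normal prior is conjugate. Weight on the data is w = (n/σ²)/(n/σ² + 1/τ₀²) = 1.09180/(1.09180+1.20758) = 0.47482.
Posterior mean = w·x̄ + (1−w)·μ₀ = 0.47482·-0.18 + 0.52518·0.58 = 0.219. Posterior variance = 1/(1.09180+1.20758) = 0.434899, so SD = 0.659.

Posterior mean ≈ 0.219; posterior SD ≈ 0.659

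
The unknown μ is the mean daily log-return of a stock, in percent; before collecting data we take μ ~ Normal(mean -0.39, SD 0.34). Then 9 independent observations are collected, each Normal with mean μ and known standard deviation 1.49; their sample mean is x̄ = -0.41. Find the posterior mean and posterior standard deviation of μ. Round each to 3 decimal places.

Posterior mean ≈ -0.396; posterior SD ≈ 0.281

Prior precision 1/τ₀² = 1/0.34² = 8.65052; data precision n/σ² = 9/1.49² = 4.05387.
Posterior precision = 8.65052 + 4.05387 = 12.7044, giving posterior SD = 1/√12.7044 = 0.281.
Posterior mean = (8.65052·-0.39 + 4.05387·-0.41) / 12.7044 = -0.396.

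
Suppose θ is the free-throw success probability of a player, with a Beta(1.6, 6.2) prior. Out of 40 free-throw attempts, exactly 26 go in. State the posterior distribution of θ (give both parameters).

Posterior: Beta(27.6, 20.2)

The binomial likelihood is conjugate to the Beta prior: with 26 successes and 14 failures, the posterior is Beta(1.6+26, 6.2+14) = Beta(27.6, 20.2).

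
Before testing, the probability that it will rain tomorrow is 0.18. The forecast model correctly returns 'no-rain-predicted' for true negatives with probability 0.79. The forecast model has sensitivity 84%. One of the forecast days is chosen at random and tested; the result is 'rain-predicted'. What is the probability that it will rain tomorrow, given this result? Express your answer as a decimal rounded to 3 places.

P(H | E) ≈ 0.468

Write H for 'it will rain tomorrow'. Prior odds H:¬H = 0.18/0.82 = 0.21951. For the 'rain-predicted' outcome, the likelihood ratio is 0.84/0.21 = 4.0000.
Posterior odds = 0.21951 × 4.0000 = 0.87805, so P(H|E) = 0.87805/(1+0.87805) = 0.468.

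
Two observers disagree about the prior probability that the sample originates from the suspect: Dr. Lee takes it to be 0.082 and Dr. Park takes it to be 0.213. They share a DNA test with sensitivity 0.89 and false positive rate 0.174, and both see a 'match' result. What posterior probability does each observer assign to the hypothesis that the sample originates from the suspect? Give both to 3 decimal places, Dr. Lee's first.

P('+'|H) = 0.89, P('+'|¬H) = 0.174.
Dr. Lee: numerator 0.89·0.082 = 0.072980; evidence = 0.072980+0.174·0.918 = 0.23271; posterior = 0.314.
Dr. Park: numerator 0.89·0.213 = 0.18957; evidence = 0.18957+0.174·0.787 = 0.32651; posterior = 0.581.

Dr. Lee: 0.314; Dr. Park: 0.581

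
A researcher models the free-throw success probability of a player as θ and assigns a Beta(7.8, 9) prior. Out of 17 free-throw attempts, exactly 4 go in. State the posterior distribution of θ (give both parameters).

Posterior: Beta(11.8, 22)

Observing 4 successes and 13 failures updates Beta(7.8, 9) by adding the success and failure counts to the two shape parameters: α = 7.8+4 = 11.8, β = 9+13 = 22.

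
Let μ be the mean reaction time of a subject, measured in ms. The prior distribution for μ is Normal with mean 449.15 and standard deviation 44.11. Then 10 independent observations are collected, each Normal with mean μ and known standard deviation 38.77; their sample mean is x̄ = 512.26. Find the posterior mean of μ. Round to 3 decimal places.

Posterior mean ≈ 507.734

With known σ, the Normal prior is conjugate. Weight on the data is w = (n/σ²)/(n/σ² + 1/τ₀²) = 0.00665286/(0.00665286+0.00051396) = 0.92829.
Posterior mean = w·x̄ + (1−w)·μ₀ = 0.92829·512.26 + 0.071713·449.15 = 507.734.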